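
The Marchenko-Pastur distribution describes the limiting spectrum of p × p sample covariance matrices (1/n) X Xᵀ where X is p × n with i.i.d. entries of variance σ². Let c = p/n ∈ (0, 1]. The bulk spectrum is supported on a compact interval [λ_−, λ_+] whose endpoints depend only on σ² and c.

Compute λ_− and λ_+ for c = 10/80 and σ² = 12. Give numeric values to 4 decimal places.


c = 10/80 = 0.125000; √c = 0.353553.
λ_− = σ² (1 − √c)² = 12 · (1 − 0.353553)² = 12 · (0.646447)² = 5.014719.
λ_+ = σ² (1 + √c)² = 12 · (1 + 0.353553)² = 12 · (1.353553)² = 21.985281.

Rounded to 4 decimal places: λ_− ≈ 5.0147, λ_+ ≈ 21.9853.


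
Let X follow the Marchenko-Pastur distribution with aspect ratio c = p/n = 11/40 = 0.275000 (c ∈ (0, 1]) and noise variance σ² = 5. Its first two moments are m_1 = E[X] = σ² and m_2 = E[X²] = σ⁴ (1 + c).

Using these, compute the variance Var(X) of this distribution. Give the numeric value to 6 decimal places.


m_1 = E[X] = σ² = 5, so m_1² = 25.
m_2 = E[X²] = σ⁴ (1 + c) = 25 · (1 + 0.275000) = 25 · 1.275000 = 31.875000.
(Note m_2 − m_1² simplifies to c · σ⁴ = 0.275000 · 25.)

Var(X) = m_2 − m_1² = 31.875000 − 25 = 6.875000.


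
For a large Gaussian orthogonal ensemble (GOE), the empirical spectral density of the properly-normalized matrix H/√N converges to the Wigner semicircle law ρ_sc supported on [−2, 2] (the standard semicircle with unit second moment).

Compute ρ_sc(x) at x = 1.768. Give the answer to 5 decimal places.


ρ_sc(x) = (1/(2π)) √(4 − x²). With x = 1.768:
  4 − x² = 4 − (1.768)² = 4 − 3.125824 = 0.874176.
  √(4 − x²) = 0.934974.
  1/(2π) = 0.159155.
  ρ_sc(1.768) = 0.159155 · 0.934974 = 0.148806.

Rounded to 5 decimal places: ρ_sc(1.768) ≈ 0.14881.


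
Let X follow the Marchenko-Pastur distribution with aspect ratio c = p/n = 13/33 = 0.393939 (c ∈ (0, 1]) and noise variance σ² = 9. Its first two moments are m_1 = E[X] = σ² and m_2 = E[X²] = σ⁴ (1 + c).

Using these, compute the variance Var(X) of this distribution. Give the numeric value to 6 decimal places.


m_1 = E[X] = σ² = 9, so m_1² = 81.
m_2 = E[X²] = σ⁴ (1 + c) = 81 · (1 + 0.393939) = 81 · 1.393939 = 112.909091.
(Note m_2 − m_1² simplifies to c · σ⁴ = 0.393939 · 81.)

Var(X) = m_2 − m_1² = 112.909091 − 81 = 31.909091.


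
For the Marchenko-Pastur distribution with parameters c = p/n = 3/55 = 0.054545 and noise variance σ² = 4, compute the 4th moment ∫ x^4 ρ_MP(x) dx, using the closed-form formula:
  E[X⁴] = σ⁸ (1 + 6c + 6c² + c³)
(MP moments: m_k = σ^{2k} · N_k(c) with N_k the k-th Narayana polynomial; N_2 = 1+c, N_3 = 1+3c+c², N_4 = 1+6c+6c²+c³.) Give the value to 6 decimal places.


E[X⁴] = σ⁸ (1 + 6c + 6c² + c³) (fourth MP moment). With σ² = 4 (so σ⁸ = 256) and c = 3/55 = 0.054545: E[X⁴] = 256 · (1 + 6·0.054545 + 6·(0.054545)² + (0.054545)³) = 256 · 1.345286.

So E[X^4] = 344.393280.


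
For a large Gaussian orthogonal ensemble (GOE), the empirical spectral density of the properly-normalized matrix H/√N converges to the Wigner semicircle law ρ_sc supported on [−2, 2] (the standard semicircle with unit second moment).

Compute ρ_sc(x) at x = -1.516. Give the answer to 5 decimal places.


ρ_sc(x) = (1/(2π)) √(4 − x²). With x = -1.516:
  4 − x² = 4 − (-1.516)² = 4 − 2.298256 = 1.701744.
  √(4 − x²) = 1.304509.
  1/(2π) = 0.159155.
  ρ_sc(-1.516) = 0.159155 · 1.304509 = 0.207619.

Rounded to 5 decimal places: ρ_sc(-1.516) ≈ 0.20762.


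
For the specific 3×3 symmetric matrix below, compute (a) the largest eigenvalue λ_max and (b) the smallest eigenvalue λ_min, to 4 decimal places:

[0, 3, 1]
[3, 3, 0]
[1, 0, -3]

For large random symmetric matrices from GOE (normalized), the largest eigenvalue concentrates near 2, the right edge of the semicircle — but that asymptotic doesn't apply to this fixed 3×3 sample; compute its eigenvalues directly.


Since M is real symmetric, all three eigenvalues are real; they are the roots of det(λI − M) = λ³ − (tr M) λ² + s λ − det M, where s is the sum of the principal 2×2 minors.
tr M = 0 + 3 + (-3) = 0.
s = (0·3 − 3²) + (0·(-3) − 1²) + (3·(-3) − 0²) = -9 + (-1) + (-9) = -19.
det M (expand along row 1) = 0·(-9) − 3·(-9) + 1·(-3) = 24.
Characteristic polynomial: λ³ − 19λ − 24 = 0.
Substitute λ = y + (tr M)/3 = y + 0.000000 to remove the quadratic term: y³ + p·y + q = 0 with p = s − (tr M)²/3 = -19.000000 and q = −2(tr M)³/27 + (tr M)·s/3 − det M = -24.000000.
Three real roots ⇒ use the trigonometric (Viète) form: r = 2√(−p/3) = 5.033223, φ = arccos(3q/(p·r)) = arccos(0.752892) = 0.718351 rad.
y_k = r·cos(φ/3 − 2πk/3) for k = 0, 1, 2 gives y = 4.889618, -1.411015, -3.478603.
λ_k = y_k + 0.000000 gives λ = 4.8896, -1.4110, -3.4786 (check: the sum is 0.0000 = tr M).

Hence λ_max = 4.8896 and λ_min = -3.4786.


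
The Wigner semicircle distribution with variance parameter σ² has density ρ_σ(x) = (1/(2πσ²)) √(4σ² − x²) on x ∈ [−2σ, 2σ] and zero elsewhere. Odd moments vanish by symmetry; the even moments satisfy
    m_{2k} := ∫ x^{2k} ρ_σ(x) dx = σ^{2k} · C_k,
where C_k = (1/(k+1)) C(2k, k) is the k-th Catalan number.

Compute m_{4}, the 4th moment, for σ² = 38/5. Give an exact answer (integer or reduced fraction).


By the scaled semicircle moment identity, m_{2k} = σ^{2k} · C_k with k = 2.
C_2 = (1/(k+1)) · C(2k, k) = (1/3) · C(4, 2) = (1/3) · 6 = 2.
σ^{2k} = (σ²)^k = (38/5)^2 = 1444/25.

Therefore m_{4} = σ^{4} · C_2 = (1444/25) · 2 = 2888/25.


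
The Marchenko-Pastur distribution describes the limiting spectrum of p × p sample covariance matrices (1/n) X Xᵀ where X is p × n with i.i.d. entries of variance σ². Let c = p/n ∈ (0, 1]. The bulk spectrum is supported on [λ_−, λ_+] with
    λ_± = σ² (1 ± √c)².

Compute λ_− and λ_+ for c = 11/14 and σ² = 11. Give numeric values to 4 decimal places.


c = 11/14 = 0.785714; √c = 0.886405.
λ_− = σ² (1 − √c)² = 11 · (1 − 0.886405)² = 11 · (0.113595)² = 0.141941.
λ_+ = σ² (1 + √c)² = 11 · (1 + 0.886405)² = 11 · (1.886405)² = 39.143773.

Rounded to 4 decimal places: λ_− ≈ 0.1419, λ_+ ≈ 39.1438.


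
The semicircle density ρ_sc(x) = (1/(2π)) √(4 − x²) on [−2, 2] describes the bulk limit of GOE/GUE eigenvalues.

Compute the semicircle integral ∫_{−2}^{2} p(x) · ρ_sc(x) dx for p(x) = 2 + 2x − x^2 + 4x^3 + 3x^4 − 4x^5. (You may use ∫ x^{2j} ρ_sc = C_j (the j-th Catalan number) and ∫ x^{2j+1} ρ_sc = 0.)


Write p(x) = Σ a_i x^i, split into monomials and integrate each against ρ_sc separately.
Using ∫ x^{2j} ρ_sc = C_j = (1/(j+1)) C(2j, j) (Catalan numbers) and ∫ x^{2j+1} ρ_sc = 0 (odd monomials vanish by symmetry):
  i = 0 (even): a_0 · C_{0} = 2 · 1 = 2
  i = 1 (odd): ∫ x^1 ρ_sc = 0 (vanishes)
  i = 2 (even): a_2 · C_{1} = -1 · 1 = -1
  i = 3 (odd): ∫ x^3 ρ_sc = 0 (vanishes)
  i = 4 (even): a_4 · C_{2} = 3 · 2 = 6
  i = 5 (odd): ∫ x^5 ρ_sc = 0 (vanishes)

Summing the contributions: ∫_{−2}^{2} p(x) ρ_sc(x) dx = 2 + (-1) + 6 = 7.


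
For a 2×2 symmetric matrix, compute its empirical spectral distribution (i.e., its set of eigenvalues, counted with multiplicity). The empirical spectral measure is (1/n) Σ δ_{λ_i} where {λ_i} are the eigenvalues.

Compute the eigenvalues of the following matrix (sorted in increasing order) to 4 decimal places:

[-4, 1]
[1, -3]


Since M is real symmetric, both eigenvalues are real; they are the roots of det(λI − M) = λ² − (tr M) λ + det M.
tr M = -4 + (-3) = -7.
det M = (-4)·(-3) − 1² = 12 − 1 = 11.
Characteristic polynomial: λ² + 7λ + 11 = 0.
Discriminant Δ = (tr M)² − 4·det M = 49 − 44 = 5; √Δ = 2.236068.
λ = (tr M ± √Δ)/2 = (-7 ± 2.236068)/2, giving (tr M − √Δ)/2 = -4.6180 and (tr M + √Δ)/2 = -2.3820.

Eigenvalues sorted in increasing order: [-4.6180, -2.3820].


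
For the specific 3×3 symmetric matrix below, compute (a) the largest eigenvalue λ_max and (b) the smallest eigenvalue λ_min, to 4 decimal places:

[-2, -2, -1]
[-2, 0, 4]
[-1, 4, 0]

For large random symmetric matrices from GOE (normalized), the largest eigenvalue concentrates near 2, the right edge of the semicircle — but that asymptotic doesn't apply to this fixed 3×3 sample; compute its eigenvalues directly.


Since M is real symmetric, all three eigenvalues are real; they are the roots of det(λI − M) = λ³ − (tr M) λ² + s λ − det M, where s is the sum of the principal 2×2 minors.
tr M = -2 + 0 + 0 = -2.
s = ((-2)·0 − (-2)²) + ((-2)·0 − (-1)²) + (0·0 − 4²) = -4 + (-1) + (-16) = -21.
det M (expand along row 1) = (-2)·(-16) − (-2)·4 + (-1)·(-8) = 48.
Characteristic polynomial: λ³ + 2λ² − 21λ − 48 = 0.
Substitute λ = y + (tr M)/3 = y − 0.666667 to remove the quadratic term: y³ + p·y + q = 0 with p = s − (tr M)²/3 = -22.333333 and q = −2(tr M)³/27 + (tr M)·s/3 − det M = -33.407407.
Three real roots ⇒ use the trigonometric (Viète) form: r = 2√(−p/3) = 5.456902, φ = arccos(3q/(p·r)) = arccos(0.822364) = 0.605242 rad.
y_k = r·cos(φ/3 − 2πk/3) for k = 0, 1, 2 gives y = 5.346225, -1.726146, -3.620078.
λ_k = y_k − 0.666667 gives λ = 4.6796, -2.3928, -4.2867 (check: the sum is -2.0000 = tr M).

Hence λ_max = 4.6796 and λ_min = -4.2867.


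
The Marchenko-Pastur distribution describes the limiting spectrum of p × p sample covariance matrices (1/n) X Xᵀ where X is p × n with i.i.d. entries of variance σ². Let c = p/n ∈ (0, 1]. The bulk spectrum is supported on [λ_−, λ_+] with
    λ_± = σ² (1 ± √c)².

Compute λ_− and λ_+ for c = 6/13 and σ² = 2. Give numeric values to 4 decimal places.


c = 6/13 = 0.461538; √c = 0.679366.
λ_− = σ² (1 − √c)² = 2 · (1 − 0.679366)² = 2 · (0.320634)² = 0.205612.
λ_+ = σ² (1 + √c)² = 2 · (1 + 0.679366)² = 2 · (1.679366)² = 5.640542.

Rounded to 4 decimal places: λ_− ≈ 0.2056, λ_+ ≈ 5.6405.


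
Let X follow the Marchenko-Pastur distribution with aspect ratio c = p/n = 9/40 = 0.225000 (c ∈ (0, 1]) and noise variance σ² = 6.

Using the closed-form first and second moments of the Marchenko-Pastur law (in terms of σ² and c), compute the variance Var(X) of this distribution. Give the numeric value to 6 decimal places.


Recall the MP moments m_1 = E[X] = σ² and m_2 = E[X²] = σ⁴ (1 + c).
m_1 = E[X] = σ² = 6, so m_1² = 36.
m_2 = E[X²] = σ⁴ (1 + c) = 36 · (1 + 0.225000) = 36 · 1.225000 = 44.100000.
(Note m_2 − m_1² simplifies to c · σ⁴ = 0.225000 · 36.)

Var(X) = m_2 − m_1² = 44.100000 − 36 = 8.100000.


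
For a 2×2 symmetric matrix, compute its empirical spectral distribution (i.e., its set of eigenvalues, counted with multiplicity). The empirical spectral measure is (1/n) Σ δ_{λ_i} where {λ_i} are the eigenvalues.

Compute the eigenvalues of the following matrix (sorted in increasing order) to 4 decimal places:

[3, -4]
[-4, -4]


Since M is real symmetric, both eigenvalues are real; they are the roots of det(λI − M) = λ² − (tr M) λ + det M.
tr M = 3 + (-4) = -1.
det M = 3·(-4) − (-4)² = -12 − 16 = -28.
Characteristic polynomial: λ² + λ − 28 = 0.
Discriminant Δ = (tr M)² − 4·det M = 1 − (-112) = 113; √Δ = 10.630146.
λ = (tr M ± √Δ)/2 = (-1 ± 10.630146)/2, giving (tr M − √Δ)/2 = -5.8151 and (tr M + √Δ)/2 = 4.8151.

Eigenvalues sorted in increasing order: [-5.8151, 4.8151].


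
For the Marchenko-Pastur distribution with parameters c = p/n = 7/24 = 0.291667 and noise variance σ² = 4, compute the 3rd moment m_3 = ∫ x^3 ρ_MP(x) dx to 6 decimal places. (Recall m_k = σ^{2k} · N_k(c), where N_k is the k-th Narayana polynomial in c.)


E[X³] = σ⁶ (1 + 3c + c²) (third MP moment). With σ² = 4 (so σ⁶ = 64) and c = 7/24 = 0.291667: E[X³] = 64 · (1 + 3·0.291667 + (0.291667)²) = 64 · 1.960069.

So E[X^3] = 125.444444.


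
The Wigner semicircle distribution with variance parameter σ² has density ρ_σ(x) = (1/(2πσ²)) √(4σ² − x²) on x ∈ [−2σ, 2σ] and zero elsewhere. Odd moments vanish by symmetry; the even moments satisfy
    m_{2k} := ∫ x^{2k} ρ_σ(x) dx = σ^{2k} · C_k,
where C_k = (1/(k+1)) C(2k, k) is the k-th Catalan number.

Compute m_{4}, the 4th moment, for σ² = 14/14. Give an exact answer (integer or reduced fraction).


By the scaled semicircle moment identity, m_{2k} = σ^{2k} · C_k with k = 2.
C_2 = (1/(k+1)) · C(2k, k) = (1/3) · C(4, 2) = (1/3) · 6 = 2.
σ^{2k} = (σ²)^k = (14/14)^2 = 1.

Therefore m_{4} = σ^{4} · C_2 = 1 · 2 = 2.


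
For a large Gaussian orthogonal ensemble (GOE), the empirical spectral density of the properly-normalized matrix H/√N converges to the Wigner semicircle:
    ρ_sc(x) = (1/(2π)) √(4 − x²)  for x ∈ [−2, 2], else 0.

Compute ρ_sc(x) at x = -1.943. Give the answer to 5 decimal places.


ρ_sc(x) = (1/(2π)) √(4 − x²). With x = -1.943:
  4 − x² = 4 − (-1.943)² = 4 − 3.775249 = 0.224751.
  √(4 − x²) = 0.474079.
  1/(2π) = 0.159155.
  ρ_sc(-1.943) = 0.159155 · 0.474079 = 0.075452.

Rounded to 5 decimal places: ρ_sc(-1.943) ≈ 0.07545.


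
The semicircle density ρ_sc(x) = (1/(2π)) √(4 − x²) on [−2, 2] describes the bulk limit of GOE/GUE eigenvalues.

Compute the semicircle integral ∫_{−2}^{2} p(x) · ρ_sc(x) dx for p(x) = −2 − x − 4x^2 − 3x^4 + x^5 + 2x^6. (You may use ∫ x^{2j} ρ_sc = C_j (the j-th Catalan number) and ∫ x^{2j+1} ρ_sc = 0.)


Write p(x) = Σ a_i x^i, split into monomials and integrate each against ρ_sc separately.
Using ∫ x^{2j} ρ_sc = C_j = (1/(j+1)) C(2j, j) (Catalan numbers) and ∫ x^{2j+1} ρ_sc = 0 (odd monomials vanish by symmetry):
  i = 0 (even): a_0 · C_{0} = -2 · 1 = -2
  i = 1 (odd): ∫ x^1 ρ_sc = 0 (vanishes)
  i = 2 (even): a_2 · C_{1} = -4 · 1 = -4
  i = 4 (even): a_4 · C_{2} = -3 · 2 = -6
  i = 5 (odd): ∫ x^5 ρ_sc = 0 (vanishes)
  i = 6 (even): a_6 · C_{3} = 2 · 5 = 10

Summing the contributions: ∫_{−2}^{2} p(x) ρ_sc(x) dx = (-2) + (-4) + (-6) + 10 = -2.


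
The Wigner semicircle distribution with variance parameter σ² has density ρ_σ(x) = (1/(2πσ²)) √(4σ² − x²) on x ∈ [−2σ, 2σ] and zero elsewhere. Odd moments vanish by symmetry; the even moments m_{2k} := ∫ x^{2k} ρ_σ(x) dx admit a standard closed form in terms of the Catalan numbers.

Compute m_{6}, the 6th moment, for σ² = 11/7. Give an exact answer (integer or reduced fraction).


By the scaled semicircle moment identity, m_{2k} = σ^{2k} · C_k with k = 3.
C_3 = (1/(k+1)) · C(2k, k) = (1/4) · C(6, 3) = (1/4) · 20 = 5.
σ^{2k} = (σ²)^k = (11/7)^3 = 1331/343.

Therefore m_{6} = σ^{6} · C_3 = (1331/343) · 5 = 6655/343.


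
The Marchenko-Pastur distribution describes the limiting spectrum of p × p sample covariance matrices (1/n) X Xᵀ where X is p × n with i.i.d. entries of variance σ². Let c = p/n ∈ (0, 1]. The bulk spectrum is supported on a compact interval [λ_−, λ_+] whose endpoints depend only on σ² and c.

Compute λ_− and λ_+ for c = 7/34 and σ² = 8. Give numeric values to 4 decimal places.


c = 7/34 = 0.205882; √c = 0.453743.
λ_− = σ² (1 − √c)² = 8 · (1 − 0.453743)² = 8 · (0.546257)² = 2.387177.
λ_+ = σ² (1 + √c)² = 8 · (1 + 0.453743)² = 8 · (1.453743)² = 16.906941.

Rounded to 4 decimal places: λ_− ≈ 2.3872, λ_+ ≈ 16.9069.


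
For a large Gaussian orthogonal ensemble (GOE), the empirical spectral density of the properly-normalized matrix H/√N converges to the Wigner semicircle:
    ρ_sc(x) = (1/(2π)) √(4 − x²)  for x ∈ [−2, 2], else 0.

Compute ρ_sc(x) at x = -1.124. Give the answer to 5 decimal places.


ρ_sc(x) = (1/(2π)) √(4 − x²). With x = -1.124:
  4 − x² = 4 − (-1.124)² = 4 − 1.263376 = 2.736624.
  √(4 − x²) = 1.654274.
  1/(2π) = 0.159155.
  ρ_sc(-1.124) = 0.159155 · 1.654274 = 0.263286.

Rounded to 5 decimal places: ρ_sc(-1.124) ≈ 0.26329.


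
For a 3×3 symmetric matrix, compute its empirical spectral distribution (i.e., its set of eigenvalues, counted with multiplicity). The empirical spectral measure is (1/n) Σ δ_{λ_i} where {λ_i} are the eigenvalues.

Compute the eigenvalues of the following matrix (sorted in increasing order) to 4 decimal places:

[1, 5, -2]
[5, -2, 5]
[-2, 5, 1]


Since M is real symmetric, all three eigenvalues are real; they are the roots of det(λI − M) = λ³ − (tr M) λ² + s λ − det M, where s is the sum of the principal 2×2 minors.
tr M = 1 + (-2) + 1 = 0.
s = (1·(-2) − 5²) + (1·1 − (-2)²) + ((-2)·1 − 5²) = -27 + (-3) + (-27) = -57.
det M (expand along row 1) = 1·(-27) − 5·15 + (-2)·21 = -144.
Characteristic polynomial: λ³ − 57λ + 144 = 0.
Substitute λ = y + (tr M)/3 = y + 0.000000 to remove the quadratic term: y³ + p·y + q = 0 with p = s − (tr M)²/3 = -57.000000 and q = −2(tr M)³/27 + (tr M)·s/3 − det M = 144.000000.
Three real roots ⇒ use the trigonometric (Viète) form: r = 2√(−p/3) = 8.717798, φ = arccos(3q/(p·r)) = arccos(-0.869365) = 2.624712 rad.
y_k = r·cos(φ/3 − 2πk/3) for k = 0, 1, 2 gives y = 5.588723, 3.000000, -8.588723.
λ_k = y_k + 0.000000 gives λ = 5.5887, 3.0000, -8.5887 (check: the sum is 0.0000 = tr M).

Eigenvalues sorted in increasing order: [-8.5887, 3.0000, 5.5887].


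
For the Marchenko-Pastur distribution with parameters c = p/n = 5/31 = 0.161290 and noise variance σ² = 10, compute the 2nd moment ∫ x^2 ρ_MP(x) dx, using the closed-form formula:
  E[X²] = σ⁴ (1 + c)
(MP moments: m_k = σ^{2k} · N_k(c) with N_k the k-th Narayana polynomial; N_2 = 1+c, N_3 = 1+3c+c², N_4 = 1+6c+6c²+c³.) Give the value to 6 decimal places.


E[X²] = σ⁴ (1 + c) (second MP moment). With σ² = 10 (so σ⁴ = 100) and c = 5/31 = 0.161290: E[X²] = 100 · (1 + 0.161290) = 100 · 1.161290.

So E[X^2] = 116.129032.


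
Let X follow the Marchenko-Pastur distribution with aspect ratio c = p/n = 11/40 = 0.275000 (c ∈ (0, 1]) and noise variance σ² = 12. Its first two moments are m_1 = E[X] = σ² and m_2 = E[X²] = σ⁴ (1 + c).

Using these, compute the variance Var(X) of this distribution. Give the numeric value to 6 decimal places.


m_1 = E[X] = σ² = 12, so m_1² = 144.
m_2 = E[X²] = σ⁴ (1 + c) = 144 · (1 + 0.275000) = 144 · 1.275000 = 183.600000.
(Note m_2 − m_1² simplifies to c · σ⁴ = 0.275000 · 144.)

Var(X) = m_2 − m_1² = 183.600000 − 144 = 39.600000.


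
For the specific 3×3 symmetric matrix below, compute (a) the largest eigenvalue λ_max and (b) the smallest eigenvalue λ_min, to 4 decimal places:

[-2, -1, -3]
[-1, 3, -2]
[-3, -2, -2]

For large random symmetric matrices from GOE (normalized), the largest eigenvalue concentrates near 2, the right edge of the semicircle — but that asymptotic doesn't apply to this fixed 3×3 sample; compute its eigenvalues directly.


Since M is real symmetric, all three eigenvalues are real; they are the roots of det(λI − M) = λ³ − (tr M) λ² + s λ − det M, where s is the sum of the principal 2×2 minors.
tr M = -2 + 3 + (-2) = -1.
s = ((-2)·3 − (-1)²) + ((-2)·(-2) − (-3)²) + (3·(-2) − (-2)²) = -7 + (-5) + (-10) = -22.
det M (expand along row 1) = (-2)·(-10) − (-1)·(-4) + (-3)·11 = -17.
Characteristic polynomial: λ³ + λ² − 22λ + 17 = 0.
Substitute λ = y + (tr M)/3 = y − 0.333333 to remove the quadratic term: y³ + p·y + q = 0 with p = s − (tr M)²/3 = -22.333333 and q = −2(tr M)³/27 + (tr M)·s/3 − det M = 24.407407.
Three real roots ⇒ use the trigonometric (Viète) form: r = 2√(−p/3) = 5.456902, φ = arccos(3q/(p·r)) = arccos(-0.600818) = 2.215321 rad.
y_k = r·cos(φ/3 − 2πk/3) for k = 0, 1, 2 gives y = 4.035485, 1.163371, -5.198856.
λ_k = y_k − 0.333333 gives λ = 3.7022, 0.8300, -5.5322 (check: the sum is -1.0000 = tr M).

Hence λ_max = 3.7022 and λ_min = -5.5322.


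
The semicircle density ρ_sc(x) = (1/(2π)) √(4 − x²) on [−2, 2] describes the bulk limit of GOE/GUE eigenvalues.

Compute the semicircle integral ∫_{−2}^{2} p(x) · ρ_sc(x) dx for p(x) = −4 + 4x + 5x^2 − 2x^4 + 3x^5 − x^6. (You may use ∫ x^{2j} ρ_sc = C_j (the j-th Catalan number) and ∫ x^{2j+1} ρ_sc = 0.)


Write p(x) = Σ a_i x^i, split into monomials and integrate each against ρ_sc separately.
Using ∫ x^{2j} ρ_sc = C_j = (1/(j+1)) C(2j, j) (Catalan numbers) and ∫ x^{2j+1} ρ_sc = 0 (odd monomials vanish by symmetry):
  i = 0 (even): a_0 · C_{0} = -4 · 1 = -4
  i = 1 (odd): ∫ x^1 ρ_sc = 0 (vanishes)
  i = 2 (even): a_2 · C_{1} = 5 · 1 = 5
  i = 4 (even): a_4 · C_{2} = -2 · 2 = -4
  i = 5 (odd): ∫ x^5 ρ_sc = 0 (vanishes)
  i = 6 (even): a_6 · C_{3} = -1 · 5 = -5

Summing the contributions: ∫_{−2}^{2} p(x) ρ_sc(x) dx = (-4) + 5 + (-4) + (-5) = -8.


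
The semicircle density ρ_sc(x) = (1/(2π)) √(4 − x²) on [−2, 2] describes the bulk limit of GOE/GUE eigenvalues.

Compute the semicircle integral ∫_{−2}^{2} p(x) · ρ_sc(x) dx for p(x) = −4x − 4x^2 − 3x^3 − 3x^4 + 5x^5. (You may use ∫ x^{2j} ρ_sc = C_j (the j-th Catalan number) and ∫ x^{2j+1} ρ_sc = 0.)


Write p(x) = Σ a_i x^i, split into monomials and integrate each against ρ_sc separately.
Using ∫ x^{2j} ρ_sc = C_j = (1/(j+1)) C(2j, j) (Catalan numbers) and ∫ x^{2j+1} ρ_sc = 0 (odd monomials vanish by symmetry):
  i = 1 (odd): ∫ x^1 ρ_sc = 0 (vanishes)
  i = 2 (even): a_2 · C_{1} = -4 · 1 = -4
  i = 3 (odd): ∫ x^3 ρ_sc = 0 (vanishes)
  i = 4 (even): a_4 · C_{2} = -3 · 2 = -6
  i = 5 (odd): ∫ x^5 ρ_sc = 0 (vanishes)

Summing the contributions: ∫_{−2}^{2} p(x) ρ_sc(x) dx = (-4) + (-6) = -10.


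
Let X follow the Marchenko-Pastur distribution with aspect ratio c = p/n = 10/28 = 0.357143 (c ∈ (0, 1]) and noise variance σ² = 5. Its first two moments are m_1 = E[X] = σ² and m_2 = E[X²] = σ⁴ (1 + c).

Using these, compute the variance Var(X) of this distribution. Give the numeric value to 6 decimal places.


m_1 = E[X] = σ² = 5, so m_1² = 25.
m_2 = E[X²] = σ⁴ (1 + c) = 25 · (1 + 0.357143) = 25 · 1.357143 = 33.928571.
(Note m_2 − m_1² simplifies to c · σ⁴ = 0.357143 · 25.)

Var(X) = m_2 − m_1² = 33.928571 − 25 = 8.928571.


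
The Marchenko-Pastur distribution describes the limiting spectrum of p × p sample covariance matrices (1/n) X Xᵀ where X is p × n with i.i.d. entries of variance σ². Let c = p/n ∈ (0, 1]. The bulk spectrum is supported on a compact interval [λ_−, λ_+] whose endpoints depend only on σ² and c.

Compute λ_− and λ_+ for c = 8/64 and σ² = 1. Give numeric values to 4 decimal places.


c = 8/64 = 0.125000; √c = 0.353553.
λ_− = σ² (1 − √c)² = 1 · (1 − 0.353553)² = 1 · (0.646447)² = 0.417893.
λ_+ = σ² (1 + √c)² = 1 · (1 + 0.353553)² = 1 · (1.353553)² = 1.832107.

Rounded to 4 decimal places: λ_− ≈ 0.4179, λ_+ ≈ 1.8321.


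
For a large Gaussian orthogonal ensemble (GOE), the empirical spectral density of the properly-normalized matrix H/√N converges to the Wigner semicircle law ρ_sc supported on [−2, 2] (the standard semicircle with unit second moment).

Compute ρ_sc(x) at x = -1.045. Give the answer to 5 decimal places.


ρ_sc(x) = (1/(2π)) √(4 − x²). With x = -1.045:
  4 − x² = 4 − (-1.045)² = 4 − 1.092025 = 2.907975.
  √(4 − x²) = 1.705279.
  1/(2π) = 0.159155.
  ρ_sc(-1.045) = 0.159155 · 1.705279 = 0.271404.

Rounded to 5 decimal places: ρ_sc(-1.045) ≈ 0.27140.


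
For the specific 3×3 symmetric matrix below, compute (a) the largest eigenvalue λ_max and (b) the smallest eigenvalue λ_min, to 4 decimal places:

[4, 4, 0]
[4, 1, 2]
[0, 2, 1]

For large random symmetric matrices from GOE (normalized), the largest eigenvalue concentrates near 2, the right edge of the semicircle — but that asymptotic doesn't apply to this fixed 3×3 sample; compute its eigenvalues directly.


Since M is real symmetric, all three eigenvalues are real; they are the roots of det(λI − M) = λ³ − (tr M) λ² + s λ − det M, where s is the sum of the principal 2×2 minors.
tr M = 4 + 1 + 1 = 6.
s = (4·1 − 4²) + (4·1 − 0²) + (1·1 − 2²) = -12 + 4 + (-3) = -11.
det M (expand along row 1) = 4·(-3) − 4·4 + 0·8 = -28.
Characteristic polynomial: λ³ − 6λ² − 11λ + 28 = 0.
Substitute λ = y + (tr M)/3 = y + 2.000000 to remove the quadratic term: y³ + p·y + q = 0 with p = s − (tr M)²/3 = -23.000000 and q = −2(tr M)³/27 + (tr M)·s/3 − det M = -10.000000.
Three real roots ⇒ use the trigonometric (Viète) form: r = 2√(−p/3) = 5.537749, φ = arccos(3q/(p·r)) = arccos(0.235538) = 1.333025 rad.
y_k = r·cos(φ/3 − 2πk/3) for k = 0, 1, 2 gives y = 5.000000, -0.438447, -4.561553.
λ_k = y_k + 2.000000 gives λ = 7.0000, 1.5616, -2.5616 (check: the sum is 6.0000 = tr M).

Hence λ_max = 7.0000 and λ_min = -2.5616.


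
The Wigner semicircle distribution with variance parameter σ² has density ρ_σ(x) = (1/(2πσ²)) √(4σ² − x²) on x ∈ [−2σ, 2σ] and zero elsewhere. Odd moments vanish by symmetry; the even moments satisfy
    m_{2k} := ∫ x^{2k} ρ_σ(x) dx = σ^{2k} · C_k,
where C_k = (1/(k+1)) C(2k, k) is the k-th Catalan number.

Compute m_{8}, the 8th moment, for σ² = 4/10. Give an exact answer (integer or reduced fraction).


By the scaled semicircle moment identity, m_{2k} = σ^{2k} · C_k with k = 4.
C_4 = (1/(k+1)) · C(2k, k) = (1/5) · C(8, 4) = (1/5) · 70 = 14.
σ^{2k} = (σ²)^k = (4/10)^4 = 16/625.

Therefore m_{8} = σ^{8} · C_4 = (16/625) · 14 = 224/625.


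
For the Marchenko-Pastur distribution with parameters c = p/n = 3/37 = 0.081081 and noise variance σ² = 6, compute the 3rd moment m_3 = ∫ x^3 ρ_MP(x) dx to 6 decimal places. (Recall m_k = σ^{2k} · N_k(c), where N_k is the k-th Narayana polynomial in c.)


E[X³] = σ⁶ (1 + 3c + c²) (third MP moment). With σ² = 6 (so σ⁶ = 216) and c = 3/37 = 0.081081: E[X³] = 216 · (1 + 3·0.081081 + (0.081081)²) = 216 · 1.249817.

So E[X^3] = 269.960555.


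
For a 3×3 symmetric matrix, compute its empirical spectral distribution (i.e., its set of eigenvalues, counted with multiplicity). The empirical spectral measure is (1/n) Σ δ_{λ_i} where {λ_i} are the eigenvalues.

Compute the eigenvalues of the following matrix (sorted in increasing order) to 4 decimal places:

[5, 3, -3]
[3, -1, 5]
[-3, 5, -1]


Since M is real symmetric, all three eigenvalues are real; they are the roots of det(λI − M) = λ³ − (tr M) λ² + s λ − det M, where s is the sum of the principal 2×2 minors.
tr M = 5 + (-1) + (-1) = 3.
s = (5·(-1) − 3²) + (5·(-1) − (-3)²) + ((-1)·(-1) − 5²) = -14 + (-14) + (-24) = -52.
det M (expand along row 1) = 5·(-24) − 3·12 + (-3)·12 = -192.
Characteristic polynomial: λ³ − 3λ² − 52λ + 192 = 0.
Substitute λ = y + (tr M)/3 = y + 1.000000 to remove the quadratic term: y³ + p·y + q = 0 with p = s − (tr M)²/3 = -55.000000 and q = −2(tr M)³/27 + (tr M)·s/3 − det M = 138.000000.
Three real roots ⇒ use the trigonometric (Viète) form: r = 2√(−p/3) = 8.563488, φ = arccos(3q/(p·r)) = arccos(-0.878996) = 2.644549 rad.
y_k = r·cos(φ/3 − 2πk/3) for k = 0, 1, 2 gives y = 5.446222, 3.000000, -8.446222.
λ_k = y_k + 1.000000 gives λ = 6.4462, 4.0000, -7.4462 (check: the sum is 3.0000 = tr M).

Eigenvalues sorted in increasing order: [-7.4462, 4.0000, 6.4462].


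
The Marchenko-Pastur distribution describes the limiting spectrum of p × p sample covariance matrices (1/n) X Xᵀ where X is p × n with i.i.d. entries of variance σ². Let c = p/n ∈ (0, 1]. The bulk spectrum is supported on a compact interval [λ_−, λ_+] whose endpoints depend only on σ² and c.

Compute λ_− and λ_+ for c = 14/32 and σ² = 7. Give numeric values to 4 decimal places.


c = 14/32 = 0.437500; √c = 0.661438.
λ_− = σ² (1 − √c)² = 7 · (1 − 0.661438)² = 7 · (0.338562)² = 0.802370.
λ_+ = σ² (1 + √c)² = 7 · (1 + 0.661438)² = 7 · (1.661438)² = 19.322630.

Rounded to 4 decimal places: λ_− ≈ 0.8024, λ_+ ≈ 19.3226.


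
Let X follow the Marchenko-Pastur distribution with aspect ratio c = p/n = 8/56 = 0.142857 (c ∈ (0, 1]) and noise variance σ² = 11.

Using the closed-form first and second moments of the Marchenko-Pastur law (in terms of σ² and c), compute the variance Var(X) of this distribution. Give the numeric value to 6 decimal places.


Recall the MP moments m_1 = E[X] = σ² and m_2 = E[X²] = σ⁴ (1 + c).
m_1 = E[X] = σ² = 11, so m_1² = 121.
m_2 = E[X²] = σ⁴ (1 + c) = 121 · (1 + 0.142857) = 121 · 1.142857 = 138.285714.
(Note m_2 − m_1² simplifies to c · σ⁴ = 0.142857 · 121.)

Var(X) = m_2 − m_1² = 138.285714 − 121 = 17.285714.


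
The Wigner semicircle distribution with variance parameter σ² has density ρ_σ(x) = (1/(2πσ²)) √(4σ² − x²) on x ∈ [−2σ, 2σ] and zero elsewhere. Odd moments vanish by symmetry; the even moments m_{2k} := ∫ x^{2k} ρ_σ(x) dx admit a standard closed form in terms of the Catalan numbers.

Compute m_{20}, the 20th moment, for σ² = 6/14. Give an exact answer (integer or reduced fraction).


By the scaled semicircle moment identity, m_{2k} = σ^{2k} · C_k with k = 10.
C_10 = (1/(k+1)) · C(2k, k) = (1/11) · C(20, 10) = (1/11) · 184756 = 16796.
σ^{2k} = (σ²)^k = (6/14)^10 = 59049/282475249.

Therefore m_{20} = σ^{20} · C_10 = (59049/282475249) · 16796 = 991787004/282475249.


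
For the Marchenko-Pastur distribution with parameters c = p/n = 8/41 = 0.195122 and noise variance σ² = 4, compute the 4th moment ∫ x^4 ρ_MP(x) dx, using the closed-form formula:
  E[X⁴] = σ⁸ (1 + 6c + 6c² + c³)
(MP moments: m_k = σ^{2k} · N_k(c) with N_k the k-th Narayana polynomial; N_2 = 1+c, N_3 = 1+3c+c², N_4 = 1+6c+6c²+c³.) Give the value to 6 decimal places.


E[X⁴] = σ⁸ (1 + 6c + 6c² + c³) (fourth MP moment). With σ² = 4 (so σ⁸ = 256) and c = 8/41 = 0.195122: E[X⁴] = 256 · (1 + 6·0.195122 + 6·(0.195122)² + (0.195122)³) = 256 · 2.406596.

So E[X^4] = 616.088565.


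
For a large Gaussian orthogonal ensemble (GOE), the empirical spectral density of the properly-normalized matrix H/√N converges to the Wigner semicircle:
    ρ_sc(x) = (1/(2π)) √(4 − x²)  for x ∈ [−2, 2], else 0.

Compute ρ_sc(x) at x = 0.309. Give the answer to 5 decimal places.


ρ_sc(x) = (1/(2π)) √(4 − x²). With x = 0.309:
  4 − x² = 4 − (0.309)² = 4 − 0.095481 = 3.904519.
  √(4 − x²) = 1.975986.
  1/(2π) = 0.159155.
  ρ_sc(0.309) = 0.159155 · 1.975986 = 0.314488.

Rounded to 5 decimal places: ρ_sc(0.309) ≈ 0.31449.


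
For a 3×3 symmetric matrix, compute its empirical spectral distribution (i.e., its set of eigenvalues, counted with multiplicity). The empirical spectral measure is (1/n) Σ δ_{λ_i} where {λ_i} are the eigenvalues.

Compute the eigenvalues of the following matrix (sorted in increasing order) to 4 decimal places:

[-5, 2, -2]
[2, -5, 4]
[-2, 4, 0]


Since M is real symmetric, all three eigenvalues are real; they are the roots of det(λI − M) = λ³ − (tr M) λ² + s λ − det M, where s is the sum of the principal 2×2 minors.
tr M = -5 + (-5) + 0 = -10.
s = ((-5)·(-5) − 2²) + ((-5)·0 − (-2)²) + ((-5)·0 − 4²) = 21 + (-4) + (-16) = 1.
det M (expand along row 1) = (-5)·(-16) − 2·8 + (-2)·(-2) = 68.
Characteristic polynomial: λ³ + 10λ² + λ − 68 = 0.
Substitute λ = y + (tr M)/3 = y − 3.333333 to remove the quadratic term: y³ + p·y + q = 0 with p = s − (tr M)²/3 = -32.333333 and q = −2(tr M)³/27 + (tr M)·s/3 − det M = 2.740741.
Three real roots ⇒ use the trigonometric (Viète) form: r = 2√(−p/3) = 6.565905, φ = arccos(3q/(p·r)) = arccos(-0.038730) = 1.609536 rad.
y_k = r·cos(φ/3 − 2πk/3) for k = 0, 1, 2 gives y = 5.643375, 0.084784, -5.728159.
λ_k = y_k − 3.333333 gives λ = 2.3100, -3.2485, -9.0615 (check: the sum is -10.0000 = tr M).

Eigenvalues sorted in increasing order: [-9.0615, -3.2485, 2.3100].


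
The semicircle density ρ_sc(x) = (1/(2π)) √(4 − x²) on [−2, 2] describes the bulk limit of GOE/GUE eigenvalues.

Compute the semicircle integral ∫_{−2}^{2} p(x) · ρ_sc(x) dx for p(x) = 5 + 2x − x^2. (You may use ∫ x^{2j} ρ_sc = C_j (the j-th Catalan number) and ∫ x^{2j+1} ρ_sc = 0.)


Write p(x) = Σ a_i x^i, split into monomials and integrate each against ρ_sc separately.
Using ∫ x^{2j} ρ_sc = C_j = (1/(j+1)) C(2j, j) (Catalan numbers) and ∫ x^{2j+1} ρ_sc = 0 (odd monomials vanish by symmetry):
  i = 0 (even): a_0 · C_{0} = 5 · 1 = 5
  i = 1 (odd): ∫ x^1 ρ_sc = 0 (vanishes)
  i = 2 (even): a_2 · C_{1} = -1 · 1 = -1

Summing the contributions: ∫_{−2}^{2} p(x) ρ_sc(x) dx = 5 + (-1) = 4.


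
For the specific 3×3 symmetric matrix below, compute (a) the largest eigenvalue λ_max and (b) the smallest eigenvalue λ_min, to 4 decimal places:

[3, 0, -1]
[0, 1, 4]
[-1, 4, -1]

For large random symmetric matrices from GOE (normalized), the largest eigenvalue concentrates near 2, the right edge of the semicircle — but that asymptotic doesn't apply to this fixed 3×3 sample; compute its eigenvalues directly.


Since M is real symmetric, all three eigenvalues are real; they are the roots of det(λI − M) = λ³ − (tr M) λ² + s λ − det M, where s is the sum of the principal 2×2 minors.
tr M = 3 + 1 + (-1) = 3.
s = (3·1 − 0²) + (3·(-1) − (-1)²) + (1·(-1) − 4²) = 3 + (-4) + (-17) = -18.
det M (expand along row 1) = 3·(-17) − 0·4 + (-1)·1 = -52.
Characteristic polynomial: λ³ − 3λ² − 18λ + 52 = 0.
Substitute λ = y + (tr M)/3 = y + 1.000000 to remove the quadratic term: y³ + p·y + q = 0 with p = s − (tr M)²/3 = -21.000000 and q = −2(tr M)³/27 + (tr M)·s/3 − det M = 32.000000.
Three real roots ⇒ use the trigonometric (Viète) form: r = 2√(−p/3) = 5.291503, φ = arccos(3q/(p·r)) = arccos(-0.863919) = 2.613796 rad.
y_k = r·cos(φ/3 − 2πk/3) for k = 0, 1, 2 gives y = 3.406981, 1.802841, -5.209822.
λ_k = y_k + 1.000000 gives λ = 4.4070, 2.8028, -4.2098 (check: the sum is 3.0000 = tr M).

Hence λ_max = 4.4070 and λ_min = -4.2098.


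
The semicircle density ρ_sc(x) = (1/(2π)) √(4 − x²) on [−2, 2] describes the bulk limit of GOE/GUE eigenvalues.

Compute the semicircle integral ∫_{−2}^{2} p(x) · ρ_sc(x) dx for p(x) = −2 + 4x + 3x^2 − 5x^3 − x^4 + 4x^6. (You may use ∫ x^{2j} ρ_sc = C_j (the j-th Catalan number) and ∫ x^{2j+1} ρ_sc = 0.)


Write p(x) = Σ a_i x^i, split into monomials and integrate each against ρ_sc separately.
Using ∫ x^{2j} ρ_sc = C_j = (1/(j+1)) C(2j, j) (Catalan numbers) and ∫ x^{2j+1} ρ_sc = 0 (odd monomials vanish by symmetry):
  i = 0 (even): a_0 · C_{0} = -2 · 1 = -2
  i = 1 (odd): ∫ x^1 ρ_sc = 0 (vanishes)
  i = 2 (even): a_2 · C_{1} = 3 · 1 = 3
  i = 3 (odd): ∫ x^3 ρ_sc = 0 (vanishes)
  i = 4 (even): a_4 · C_{2} = -1 · 2 = -2
  i = 6 (even): a_6 · C_{3} = 4 · 5 = 20

Summing the contributions: ∫_{−2}^{2} p(x) ρ_sc(x) dx = (-2) + 3 + (-2) + 20 = 19.


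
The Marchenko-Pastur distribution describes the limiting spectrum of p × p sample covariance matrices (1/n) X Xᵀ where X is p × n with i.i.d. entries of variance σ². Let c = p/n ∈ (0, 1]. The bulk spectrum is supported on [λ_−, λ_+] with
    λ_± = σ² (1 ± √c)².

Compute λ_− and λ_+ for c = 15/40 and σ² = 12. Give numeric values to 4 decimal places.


c = 15/40 = 0.375000; √c = 0.612372.
λ_− = σ² (1 − √c)² = 12 · (1 − 0.612372)² = 12 · (0.387628)² = 1.803062.
λ_+ = σ² (1 + √c)² = 12 · (1 + 0.612372)² = 12 · (1.612372)² = 31.196938.

Rounded to 4 decimal places: λ_− ≈ 1.8031, λ_+ ≈ 31.1969.


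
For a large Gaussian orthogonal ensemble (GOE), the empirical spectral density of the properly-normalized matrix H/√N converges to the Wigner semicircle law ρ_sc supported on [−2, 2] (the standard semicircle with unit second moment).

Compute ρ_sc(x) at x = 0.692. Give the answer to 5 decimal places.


ρ_sc(x) = (1/(2π)) √(4 − x²). With x = 0.692:
  4 − x² = 4 − (0.692)² = 4 − 0.478864 = 3.521136.
  √(4 − x²) = 1.876469.
  1/(2π) = 0.159155.
  ρ_sc(0.692) = 0.159155 · 1.876469 = 0.298649.

Rounded to 5 decimal places: ρ_sc(0.692) ≈ 0.29865.


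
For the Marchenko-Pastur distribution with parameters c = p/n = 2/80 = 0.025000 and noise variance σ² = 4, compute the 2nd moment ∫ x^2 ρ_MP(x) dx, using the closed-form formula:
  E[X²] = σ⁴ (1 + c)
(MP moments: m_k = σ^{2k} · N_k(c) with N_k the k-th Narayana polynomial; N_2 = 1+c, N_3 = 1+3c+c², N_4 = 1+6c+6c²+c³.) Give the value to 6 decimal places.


E[X²] = σ⁴ (1 + c) (second MP moment). With σ² = 4 (so σ⁴ = 16) and c = 2/80 = 0.025000: E[X²] = 16 · (1 + 0.025000) = 16 · 1.025000.

So E[X^2] = 16.400000.


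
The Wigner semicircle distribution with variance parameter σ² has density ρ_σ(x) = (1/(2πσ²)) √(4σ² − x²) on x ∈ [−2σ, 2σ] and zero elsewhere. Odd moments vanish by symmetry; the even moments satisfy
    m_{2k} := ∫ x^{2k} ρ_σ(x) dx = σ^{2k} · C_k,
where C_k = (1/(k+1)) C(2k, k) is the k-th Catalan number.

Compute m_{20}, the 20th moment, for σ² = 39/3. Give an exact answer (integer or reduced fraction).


By the scaled semicircle moment identity, m_{2k} = σ^{2k} · C_k with k = 10.
C_10 = (1/(k+1)) · C(2k, k) = (1/11) · C(20, 10) = (1/11) · 184756 = 16796.
σ^{2k} = (σ²)^k = (39/3)^10 = 137858491849.

Therefore m_{20} = σ^{20} · C_10 = 137858491849 · 16796 = 2315471229095804.


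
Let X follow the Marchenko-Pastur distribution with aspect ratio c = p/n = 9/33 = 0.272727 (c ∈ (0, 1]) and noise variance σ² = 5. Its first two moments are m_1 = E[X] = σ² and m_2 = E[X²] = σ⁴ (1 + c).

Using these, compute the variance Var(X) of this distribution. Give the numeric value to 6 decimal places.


m_1 = E[X] = σ² = 5, so m_1² = 25.
m_2 = E[X²] = σ⁴ (1 + c) = 25 · (1 + 0.272727) = 25 · 1.272727 = 31.818182.
(Note m_2 − m_1² simplifies to c · σ⁴ = 0.272727 · 25.)

Var(X) = m_2 − m_1² = 31.818182 − 25 = 6.818182.


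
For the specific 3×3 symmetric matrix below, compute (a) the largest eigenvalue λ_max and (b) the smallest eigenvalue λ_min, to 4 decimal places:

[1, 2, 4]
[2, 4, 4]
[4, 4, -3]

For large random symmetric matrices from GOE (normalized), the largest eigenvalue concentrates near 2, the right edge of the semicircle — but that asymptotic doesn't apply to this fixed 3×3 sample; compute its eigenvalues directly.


Since M is real symmetric, all three eigenvalues are real; they are the roots of det(λI − M) = λ³ − (tr M) λ² + s λ − det M, where s is the sum of the principal 2×2 minors.
tr M = 1 + 4 + (-3) = 2.
s = (1·4 − 2²) + (1·(-3) − 4²) + (4·(-3) − 4²) = 0 + (-19) + (-28) = -47.
det M (expand along row 1) = 1·(-28) − 2·(-22) + 4·(-8) = -16.
Characteristic polynomial: λ³ − 2λ² − 47λ + 16 = 0.
Substitute λ = y + (tr M)/3 = y + 0.666667 to remove the quadratic term: y³ + p·y + q = 0 with p = s − (tr M)²/3 = -48.333333 and q = −2(tr M)³/27 + (tr M)·s/3 − det M = -15.925926.
Three real roots ⇒ use the trigonometric (Viète) form: r = 2√(−p/3) = 8.027730, φ = arccos(3q/(p·r)) = arccos(0.123136) = 1.447347 rad.
y_k = r·cos(φ/3 − 2πk/3) for k = 0, 1, 2 gives y = 7.111456, -0.330247, -6.781209.
λ_k = y_k + 0.666667 gives λ = 7.7781, 0.3364, -6.1145 (check: the sum is 2.0000 = tr M).

Hence λ_max = 7.7781 and λ_min = -6.1145.


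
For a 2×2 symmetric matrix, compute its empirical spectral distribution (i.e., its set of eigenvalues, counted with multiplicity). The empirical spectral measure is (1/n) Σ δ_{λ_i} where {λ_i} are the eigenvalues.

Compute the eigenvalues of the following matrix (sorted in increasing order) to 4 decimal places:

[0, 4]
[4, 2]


Since M is real symmetric, both eigenvalues are real; they are the roots of det(λI − M) = λ² − (tr M) λ + det M.
tr M = 0 + 2 = 2.
det M = 0·2 − 4² = 0 − 16 = -16.
Characteristic polynomial: λ² − 2λ − 16 = 0.
Discriminant Δ = (tr M)² − 4·det M = 4 − (-64) = 68; √Δ = 8.246211.
λ = (tr M ± √Δ)/2 = (2 ± 8.246211)/2, giving (tr M − √Δ)/2 = -3.1231 and (tr M + √Δ)/2 = 5.1231.

Eigenvalues sorted in increasing order: [-3.1231, 5.1231].
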